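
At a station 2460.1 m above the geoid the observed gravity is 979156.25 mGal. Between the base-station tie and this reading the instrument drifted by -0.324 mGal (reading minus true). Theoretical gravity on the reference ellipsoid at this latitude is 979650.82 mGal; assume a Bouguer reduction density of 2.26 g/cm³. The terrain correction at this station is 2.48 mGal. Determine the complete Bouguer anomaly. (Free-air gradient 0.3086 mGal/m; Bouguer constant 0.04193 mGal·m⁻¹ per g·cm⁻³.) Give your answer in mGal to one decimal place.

34.3

Drift-corrected reading = 979156.25 − (-0.324) = 979156.574 mGal
Free-air correction = 0.3086 × 2460.1 = 759.19 mGal
Free-air anomaly = 979156.574 − 979650.82 + (759.19) = 264.944 mGal
Bouguer slab correction = 0.04193 × 2.26 × 2460.1 = 233.12 mGal
Simple Bouguer anomaly = 264.944 − (233.12) = 31.824 mGal
Complete Bouguer anomaly = 31.824 + 2.48 = 34.304 mGal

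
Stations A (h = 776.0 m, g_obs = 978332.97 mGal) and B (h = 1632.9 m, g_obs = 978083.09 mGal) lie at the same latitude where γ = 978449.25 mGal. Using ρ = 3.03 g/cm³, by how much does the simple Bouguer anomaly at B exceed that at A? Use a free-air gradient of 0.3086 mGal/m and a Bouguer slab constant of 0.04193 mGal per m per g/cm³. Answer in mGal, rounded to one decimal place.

-94.3

Δg_SB(A) = 978332.97 − 978449.25 + 0.3086×776.0 − 0.04193×3.03×776.0 = 24.60 mGal
Δg_SB(B) = 978083.09 − 978449.25 + 0.3086×1632.9 − 0.04193×3.03×1632.9 = -69.70 mGal
Difference = -69.70 − (24.60) = -94.30 mGal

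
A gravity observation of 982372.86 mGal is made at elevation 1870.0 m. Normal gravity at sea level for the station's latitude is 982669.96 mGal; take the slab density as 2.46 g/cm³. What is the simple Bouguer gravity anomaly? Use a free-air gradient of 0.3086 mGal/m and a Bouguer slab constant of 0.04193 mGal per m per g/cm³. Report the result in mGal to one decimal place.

87.1

Free-air correction = 0.3086 × 1870.0 = 577.08 mGal
Free-air anomaly = 982372.86 − 982669.96 + (577.08) = 279.98 mGal
Bouguer slab correction = 0.04193 × 2.46 × 1870.0 = 192.89 mGal
Simple Bouguer anomaly = 279.98 − (192.89) = 87.09 mGal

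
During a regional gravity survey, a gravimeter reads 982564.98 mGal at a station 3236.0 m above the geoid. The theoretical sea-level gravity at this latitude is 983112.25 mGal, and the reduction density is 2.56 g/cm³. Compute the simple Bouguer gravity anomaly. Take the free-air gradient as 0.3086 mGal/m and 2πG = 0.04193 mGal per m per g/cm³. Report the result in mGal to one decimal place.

Free-air correction = 0.3086 × 3236.0 = 998.63 mGal
Free-air anomaly = 982564.98 − 983112.25 + (998.63) = 451.36 mGal
Bouguer slab correction = 0.04193 × 2.56 × 3236.0 = 347.35 mGal
Simple Bouguer anomaly = 451.36 − (347.35) = 104.01 mGal

104.0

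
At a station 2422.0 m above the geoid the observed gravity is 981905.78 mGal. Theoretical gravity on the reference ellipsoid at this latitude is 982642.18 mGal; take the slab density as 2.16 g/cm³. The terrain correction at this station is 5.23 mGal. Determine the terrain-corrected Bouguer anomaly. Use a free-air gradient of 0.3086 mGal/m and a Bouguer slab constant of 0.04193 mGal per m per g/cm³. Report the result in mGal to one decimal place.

-203.1

Free-air correction = 0.3086 × 2422.0 = 747.43 mGal
Free-air anomaly = 981905.78 − 982642.18 + (747.43) = 11.03 mGal
Bouguer slab correction = 0.04193 × 2.16 × 2422.0 = 219.36 mGal
Simple Bouguer anomaly = 11.03 − (219.36) = -208.33 mGal
Complete Bouguer anomaly = -208.33 + 5.23 = -203.10 mGal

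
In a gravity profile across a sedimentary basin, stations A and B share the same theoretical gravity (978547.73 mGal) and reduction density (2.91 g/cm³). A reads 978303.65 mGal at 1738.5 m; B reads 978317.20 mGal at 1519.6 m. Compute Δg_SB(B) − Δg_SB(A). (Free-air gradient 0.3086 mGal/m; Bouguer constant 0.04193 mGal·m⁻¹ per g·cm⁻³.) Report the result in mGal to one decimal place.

-27.3

Δg_SB(A) = 978303.65 − 978547.73 + 0.3086×1738.5 − 0.04193×2.91×1738.5 = 80.30 mGal
Δg_SB(B) = 978317.20 − 978547.73 + 0.3086×1519.6 − 0.04193×2.91×1519.6 = 53.00 mGal
Difference = 53.00 − (80.30) = -27.30 mGal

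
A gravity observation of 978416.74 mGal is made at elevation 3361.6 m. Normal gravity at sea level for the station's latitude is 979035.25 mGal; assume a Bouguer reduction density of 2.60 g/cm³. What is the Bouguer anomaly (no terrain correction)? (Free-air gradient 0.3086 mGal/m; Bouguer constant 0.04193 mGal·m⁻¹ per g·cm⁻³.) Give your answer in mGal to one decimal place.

Free-air correction = 0.3086 × 3361.6 = 1037.39 mGal
Free-air anomaly = 978416.74 − 979035.25 + (1037.39) = 418.88 mGal
Bouguer slab correction = 0.04193 × 2.60 × 3361.6 = 366.47 mGal
Simple Bouguer anomaly = 418.88 − (366.47) = 52.41 mGal

52.4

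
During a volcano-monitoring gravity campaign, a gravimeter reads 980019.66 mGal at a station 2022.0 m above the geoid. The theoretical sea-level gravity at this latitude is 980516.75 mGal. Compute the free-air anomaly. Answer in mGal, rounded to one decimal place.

126.9

Free-air correction = 0.3086 × 2022.0 = 623.99 mGal
Free-air anomaly = 980019.66 − 980516.75 + (623.99) = 126.90 mGal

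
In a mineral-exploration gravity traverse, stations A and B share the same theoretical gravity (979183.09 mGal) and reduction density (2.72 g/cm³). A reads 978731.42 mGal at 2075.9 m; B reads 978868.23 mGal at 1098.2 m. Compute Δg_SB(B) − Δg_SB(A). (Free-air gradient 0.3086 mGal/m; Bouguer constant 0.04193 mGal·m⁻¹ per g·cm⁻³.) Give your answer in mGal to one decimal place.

-53.4

Δg_SB(A) = 978731.42 − 979183.09 + 0.3086×2075.9 − 0.04193×2.72×2075.9 = -47.80 mGal
Δg_SB(B) = 978868.23 − 979183.09 + 0.3086×1098.2 − 0.04193×2.72×1098.2 = -101.20 mGal
Difference = -101.20 − (-47.80) = -53.40 mGal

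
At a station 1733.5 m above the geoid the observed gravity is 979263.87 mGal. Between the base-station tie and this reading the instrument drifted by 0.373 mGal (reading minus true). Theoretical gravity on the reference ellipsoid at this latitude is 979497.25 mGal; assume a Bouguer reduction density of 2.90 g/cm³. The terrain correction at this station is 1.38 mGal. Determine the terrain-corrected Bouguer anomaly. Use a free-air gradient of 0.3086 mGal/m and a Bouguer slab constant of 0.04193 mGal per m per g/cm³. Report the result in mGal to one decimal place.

91.8

Drift-corrected reading = 979263.87 − (0.373) = 979263.497 mGal
Free-air correction = 0.3086 × 1733.5 = 534.96 mGal
Free-air anomaly = 979263.497 − 979497.25 + (534.96) = 301.207 mGal
Bouguer slab correction = 0.04193 × 2.90 × 1733.5 = 210.79 mGal
Simple Bouguer anomaly = 301.207 − (210.79) = 90.417 mGal
Complete Bouguer anomaly = 90.417 + 1.38 = 91.797 mGal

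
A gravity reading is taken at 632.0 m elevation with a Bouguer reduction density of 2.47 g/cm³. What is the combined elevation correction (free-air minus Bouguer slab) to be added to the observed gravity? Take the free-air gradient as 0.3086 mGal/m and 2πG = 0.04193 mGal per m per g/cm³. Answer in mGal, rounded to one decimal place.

129.6

Combined gradient = 0.3086 − 0.04193 × 2.47 = 0.2050329 mGal/m
Combined elevation correction = 0.2050329 × 632.0 = 129.6 mGal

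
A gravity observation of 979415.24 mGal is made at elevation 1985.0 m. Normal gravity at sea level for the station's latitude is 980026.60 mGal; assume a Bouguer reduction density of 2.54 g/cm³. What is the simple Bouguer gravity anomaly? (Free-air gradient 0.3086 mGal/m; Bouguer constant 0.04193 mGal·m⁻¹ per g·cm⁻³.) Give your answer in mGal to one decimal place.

Free-air correction = 0.3086 × 1985.0 = 612.57 mGal
Free-air anomaly = 979415.24 − 980026.60 + (612.57) = 1.21 mGal
Bouguer slab correction = 0.04193 × 2.54 × 1985.0 = 211.41 mGal
Simple Bouguer anomaly = 1.21 − (211.41) = -210.20 mGal

-210.2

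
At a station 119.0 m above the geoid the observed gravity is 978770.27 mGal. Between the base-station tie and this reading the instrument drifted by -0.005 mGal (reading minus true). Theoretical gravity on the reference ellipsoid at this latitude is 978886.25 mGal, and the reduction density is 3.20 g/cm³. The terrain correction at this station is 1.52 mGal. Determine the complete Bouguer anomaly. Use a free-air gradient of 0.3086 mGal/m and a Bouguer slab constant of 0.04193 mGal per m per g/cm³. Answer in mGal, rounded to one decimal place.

-93.7

Drift-corrected reading = 978770.27 − (-0.005) = 978770.275 mGal
Free-air correction = 0.3086 × 119.0 = 36.72 mGal
Free-air anomaly = 978770.275 − 978886.25 + (36.72) = -79.255 mGal
Bouguer slab correction = 0.04193 × 3.20 × 119.0 = 15.97 mGal
Simple Bouguer anomaly = -79.255 − (15.97) = -95.225 mGal
Complete Bouguer anomaly = -95.225 + 1.52 = -93.705 mGal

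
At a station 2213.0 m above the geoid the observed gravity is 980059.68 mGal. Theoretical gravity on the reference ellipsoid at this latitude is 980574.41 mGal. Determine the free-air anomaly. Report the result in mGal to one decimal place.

Free-air correction = 0.3086 × 2213.0 = 682.93 mGal
Free-air anomaly = 980059.68 − 980574.41 + (682.93) = 168.20 mGal

168.2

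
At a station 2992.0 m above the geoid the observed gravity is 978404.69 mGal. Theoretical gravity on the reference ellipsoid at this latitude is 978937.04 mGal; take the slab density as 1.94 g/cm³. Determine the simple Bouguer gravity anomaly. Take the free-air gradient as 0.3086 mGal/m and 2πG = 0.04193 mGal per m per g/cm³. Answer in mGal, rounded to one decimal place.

147.6

Free-air correction = 0.3086 × 2992.0 = 923.33 mGal
Free-air anomaly = 978404.69 − 978937.04 + (923.33) = 390.98 mGal
Bouguer slab correction = 0.04193 × 1.94 × 2992.0 = 243.38 mGal
Simple Bouguer anomaly = 390.98 − (243.38) = 147.60 mGal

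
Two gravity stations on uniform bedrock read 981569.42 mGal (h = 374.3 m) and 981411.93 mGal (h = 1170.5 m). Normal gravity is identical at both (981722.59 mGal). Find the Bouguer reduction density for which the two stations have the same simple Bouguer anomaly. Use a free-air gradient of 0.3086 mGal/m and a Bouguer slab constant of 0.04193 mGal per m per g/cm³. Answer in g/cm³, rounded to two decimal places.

2.64

Δg_obs = 981411.93 − 981569.42 = -157.49 mGal over Δh = 1170.5 − 374.3 = 796.2 m
Equal Bouguer anomalies ⇒ Δg_obs + (0.3086 − 0.04193ρ)·Δh = 0
0.3086 − 0.04193ρ = −Δg_obs/Δh = 0.19780
ρ = (0.3086 − 0.19780) / 0.04193 = 2.64 g/cm³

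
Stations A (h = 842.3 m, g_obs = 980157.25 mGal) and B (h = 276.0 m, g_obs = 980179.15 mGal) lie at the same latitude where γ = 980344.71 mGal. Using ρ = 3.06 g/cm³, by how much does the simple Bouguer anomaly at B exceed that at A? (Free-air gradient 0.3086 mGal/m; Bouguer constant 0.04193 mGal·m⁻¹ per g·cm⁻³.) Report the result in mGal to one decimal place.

Δg_SB(A) = 980157.25 − 980344.71 + 0.3086×842.3 − 0.04193×3.06×842.3 = -35.60 mGal
Δg_SB(B) = 980179.15 − 980344.71 + 0.3086×276.0 − 0.04193×3.06×276.0 = -115.80 mGal
Difference = -115.80 − (-35.60) = -80.20 mGal

-80.2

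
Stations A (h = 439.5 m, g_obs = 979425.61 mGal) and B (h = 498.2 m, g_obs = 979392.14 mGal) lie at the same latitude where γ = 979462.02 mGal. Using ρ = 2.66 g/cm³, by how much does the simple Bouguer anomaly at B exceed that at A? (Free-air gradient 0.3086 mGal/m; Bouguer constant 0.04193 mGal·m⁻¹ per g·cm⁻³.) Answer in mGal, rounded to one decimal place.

-21.9

Δg_SB(A) = 979425.61 − 979462.02 + 0.3086×439.5 − 0.04193×2.66×439.5 = 50.20 mGal
Δg_SB(B) = 979392.14 − 979462.02 + 0.3086×498.2 − 0.04193×2.66×498.2 = 28.30 mGal
Difference = 28.30 − (50.20) = -21.90 mGal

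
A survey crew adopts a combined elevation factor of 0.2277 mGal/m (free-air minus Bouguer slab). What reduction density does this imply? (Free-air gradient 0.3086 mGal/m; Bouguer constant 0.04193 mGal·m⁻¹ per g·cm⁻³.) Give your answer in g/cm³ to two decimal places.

1.93

0.2277 = 0.3086 − 0.04193 × ρ
ρ = (0.3086 − 0.2277) / 0.04193 = 1.93 g/cm³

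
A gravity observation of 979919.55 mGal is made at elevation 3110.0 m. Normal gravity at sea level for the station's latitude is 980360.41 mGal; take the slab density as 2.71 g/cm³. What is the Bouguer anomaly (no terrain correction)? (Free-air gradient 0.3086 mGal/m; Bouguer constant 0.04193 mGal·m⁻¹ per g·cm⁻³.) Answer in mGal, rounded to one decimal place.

Free-air correction = 0.3086 × 3110.0 = 959.75 mGal
Free-air anomaly = 979919.55 − 980360.41 + (959.75) = 518.89 mGal
Bouguer slab correction = 0.04193 × 2.71 × 3110.0 = 353.39 mGal
Simple Bouguer anomaly = 518.89 − (353.39) = 165.50 mGal

165.5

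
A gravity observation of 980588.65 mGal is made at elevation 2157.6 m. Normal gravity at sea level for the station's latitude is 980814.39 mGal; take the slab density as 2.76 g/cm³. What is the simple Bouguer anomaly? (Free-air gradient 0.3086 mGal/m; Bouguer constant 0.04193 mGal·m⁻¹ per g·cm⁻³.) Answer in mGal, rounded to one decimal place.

190.4

Free-air correction = 0.3086 × 2157.6 = 665.84 mGal
Free-air anomaly = 980588.65 − 980814.39 + (665.84) = 440.10 mGal
Bouguer slab correction = 0.04193 × 2.76 × 2157.6 = 249.69 mGal
Simple Bouguer anomaly = 440.10 − (249.69) = 190.41 mGal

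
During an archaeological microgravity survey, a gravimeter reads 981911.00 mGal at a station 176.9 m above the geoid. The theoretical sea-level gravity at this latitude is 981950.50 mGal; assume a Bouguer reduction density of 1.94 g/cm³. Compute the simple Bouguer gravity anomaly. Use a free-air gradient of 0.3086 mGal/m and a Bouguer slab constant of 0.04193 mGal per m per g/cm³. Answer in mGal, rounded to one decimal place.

0.7

Free-air correction = 0.3086 × 176.9 = 54.59 mGal
Free-air anomaly = 981911.00 − 981950.50 + (54.59) = 15.09 mGal
Bouguer slab correction = 0.04193 × 1.94 × 176.9 = 14.39 mGal
Simple Bouguer anomaly = 15.09 − (14.39) = 0.70 mGal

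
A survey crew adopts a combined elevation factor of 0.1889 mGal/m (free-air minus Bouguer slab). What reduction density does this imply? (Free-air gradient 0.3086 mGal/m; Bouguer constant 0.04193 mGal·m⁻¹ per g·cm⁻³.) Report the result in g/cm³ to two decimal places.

2.85

0.1889 = 0.3086 − 0.04193 × ρ
ρ = (0.3086 − 0.1889) / 0.04193 = 2.85 g/cm³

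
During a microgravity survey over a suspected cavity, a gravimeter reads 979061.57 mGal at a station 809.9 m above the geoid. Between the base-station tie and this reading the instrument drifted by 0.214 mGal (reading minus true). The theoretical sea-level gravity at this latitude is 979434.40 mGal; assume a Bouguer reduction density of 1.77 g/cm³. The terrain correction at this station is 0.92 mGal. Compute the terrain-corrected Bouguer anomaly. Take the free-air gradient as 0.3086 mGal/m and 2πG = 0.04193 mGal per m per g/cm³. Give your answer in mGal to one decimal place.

Drift-corrected reading = 979061.57 − (0.214) = 979061.356 mGal
Free-air correction = 0.3086 × 809.9 = 249.94 mGal
Free-air anomaly = 979061.356 − 979434.40 + (249.94) = -123.104 mGal
Bouguer slab correction = 0.04193 × 1.77 × 809.9 = 60.11 mGal
Simple Bouguer anomaly = -123.104 − (60.11) = -183.214 mGal
Complete Bouguer anomaly = -183.214 + 0.92 = -182.294 mGal

-182.3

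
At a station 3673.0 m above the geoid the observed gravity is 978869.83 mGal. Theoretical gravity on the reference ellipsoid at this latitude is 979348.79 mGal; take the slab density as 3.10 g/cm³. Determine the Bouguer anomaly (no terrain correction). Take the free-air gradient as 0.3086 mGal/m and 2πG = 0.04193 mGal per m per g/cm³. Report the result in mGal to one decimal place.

Free-air correction = 0.3086 × 3673.0 = 1133.49 mGal
Free-air anomaly = 978869.83 − 979348.79 + (1133.49) = 654.53 mGal
Bouguer slab correction = 0.04193 × 3.10 × 3673.0 = 477.43 mGal
Simple Bouguer anomaly = 654.53 − (477.43) = 177.10 mGal

177.1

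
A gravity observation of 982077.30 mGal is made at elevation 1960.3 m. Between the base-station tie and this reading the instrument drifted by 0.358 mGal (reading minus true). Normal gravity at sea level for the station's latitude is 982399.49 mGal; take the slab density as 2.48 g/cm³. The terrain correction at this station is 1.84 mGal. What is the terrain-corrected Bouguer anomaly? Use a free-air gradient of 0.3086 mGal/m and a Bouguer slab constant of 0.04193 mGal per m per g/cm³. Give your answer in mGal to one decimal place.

Drift-corrected reading = 982077.30 − (0.358) = 982076.942 mGal
Free-air correction = 0.3086 × 1960.3 = 604.95 mGal
Free-air anomaly = 982076.942 − 982399.49 + (604.95) = 282.402 mGal
Bouguer slab correction = 0.04193 × 2.48 × 1960.3 = 203.84 mGal
Simple Bouguer anomaly = 282.402 − (203.84) = 78.562 mGal
Complete Bouguer anomaly = 78.562 + 1.84 = 80.402 mGal

80.4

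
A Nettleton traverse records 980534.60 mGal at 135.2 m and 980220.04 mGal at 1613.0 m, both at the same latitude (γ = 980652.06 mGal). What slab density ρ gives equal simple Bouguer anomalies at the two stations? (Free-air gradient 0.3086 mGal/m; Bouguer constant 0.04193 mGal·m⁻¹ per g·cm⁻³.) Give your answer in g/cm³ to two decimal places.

2.28

Δg_obs = 980220.04 − 980534.60 = -314.56 mGal over Δh = 1613.0 − 135.2 = 1477.8 m
Equal Bouguer anomalies ⇒ Δg_obs + (0.3086 − 0.04193ρ)·Δh = 0
0.3086 − 0.04193ρ = −Δg_obs/Δh = 0.21286
ρ = (0.3086 − 0.21286) / 0.04193 = 2.28 g/cm³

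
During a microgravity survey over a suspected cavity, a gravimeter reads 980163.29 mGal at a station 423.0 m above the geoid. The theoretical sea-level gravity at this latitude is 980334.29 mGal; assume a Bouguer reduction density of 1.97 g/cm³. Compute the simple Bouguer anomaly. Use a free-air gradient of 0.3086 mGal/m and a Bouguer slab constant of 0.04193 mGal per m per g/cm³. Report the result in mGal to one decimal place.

Free-air correction = 0.3086 × 423.0 = 130.54 mGal
Free-air anomaly = 980163.29 − 980334.29 + (130.54) = -40.46 mGal
Bouguer slab correction = 0.04193 × 1.97 × 423.0 = 34.94 mGal
Simple Bouguer anomaly = -40.46 − (34.94) = -75.40 mGal

-75.4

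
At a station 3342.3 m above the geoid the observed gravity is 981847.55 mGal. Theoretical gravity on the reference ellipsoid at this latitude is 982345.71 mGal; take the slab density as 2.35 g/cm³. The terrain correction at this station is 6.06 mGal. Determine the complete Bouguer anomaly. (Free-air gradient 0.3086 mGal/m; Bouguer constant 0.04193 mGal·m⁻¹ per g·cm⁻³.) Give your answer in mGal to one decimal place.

210.0

Free-air correction = 0.3086 × 3342.3 = 1031.43 mGal
Free-air anomaly = 981847.55 − 982345.71 + (1031.43) = 533.27 mGal
Bouguer slab correction = 0.04193 × 2.35 × 3342.3 = 329.34 mGal
Simple Bouguer anomaly = 533.27 − (329.34) = 203.93 mGal
Complete Bouguer anomaly = 203.93 + 6.06 = 209.99 mGal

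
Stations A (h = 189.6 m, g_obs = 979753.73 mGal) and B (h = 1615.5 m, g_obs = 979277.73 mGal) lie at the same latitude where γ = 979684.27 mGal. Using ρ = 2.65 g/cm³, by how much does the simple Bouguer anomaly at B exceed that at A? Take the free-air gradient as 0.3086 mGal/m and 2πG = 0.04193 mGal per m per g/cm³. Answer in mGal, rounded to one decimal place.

Δg_SB(A) = 979753.73 − 979684.27 + 0.3086×189.6 − 0.04193×2.65×189.6 = 106.90 mGal
Δg_SB(B) = 979277.73 − 979684.27 + 0.3086×1615.5 − 0.04193×2.65×1615.5 = -87.50 mGal
Difference = -87.50 − (106.90) = -194.40 mGal

-194.4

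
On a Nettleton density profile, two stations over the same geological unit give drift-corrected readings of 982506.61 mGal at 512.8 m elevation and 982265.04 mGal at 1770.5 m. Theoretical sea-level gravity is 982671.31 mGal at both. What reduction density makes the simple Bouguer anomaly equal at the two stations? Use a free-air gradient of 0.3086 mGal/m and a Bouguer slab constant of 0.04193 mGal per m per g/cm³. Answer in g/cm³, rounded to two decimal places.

Δg_obs = 982265.04 − 982506.61 = -241.57 mGal over Δh = 1770.5 − 512.8 = 1257.7 m
Equal Bouguer anomalies ⇒ Δg_obs + (0.3086 − 0.04193ρ)·Δh = 0
0.3086 − 0.04193ρ = −Δg_obs/Δh = 0.19207
ρ = (0.3086 − 0.19207) / 0.04193 = 2.78 g/cm³

2.78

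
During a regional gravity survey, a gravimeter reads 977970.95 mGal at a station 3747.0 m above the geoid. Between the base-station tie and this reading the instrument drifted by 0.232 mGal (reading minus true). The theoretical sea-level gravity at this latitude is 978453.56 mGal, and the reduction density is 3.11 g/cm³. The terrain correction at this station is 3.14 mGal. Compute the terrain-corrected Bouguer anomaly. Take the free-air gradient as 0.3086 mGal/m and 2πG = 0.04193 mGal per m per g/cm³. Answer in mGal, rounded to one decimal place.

188.0

Drift-corrected reading = 977970.95 − (0.232) = 977970.718 mGal
Free-air correction = 0.3086 × 3747.0 = 1156.32 mGal
Free-air anomaly = 977970.718 − 978453.56 + (1156.32) = 673.478 mGal
Bouguer slab correction = 0.04193 × 3.11 × 3747.0 = 488.62 mGal
Simple Bouguer anomaly = 673.478 − (488.62) = 184.858 mGal
Complete Bouguer anomaly = 184.858 + 3.14 = 187.998 mGal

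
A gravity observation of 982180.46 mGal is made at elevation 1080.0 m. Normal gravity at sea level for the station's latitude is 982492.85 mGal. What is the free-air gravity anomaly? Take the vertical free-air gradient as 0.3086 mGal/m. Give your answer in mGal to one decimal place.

20.9

Free-air correction = 0.3086 × 1080.0 = 333.29 mGal
Free-air anomaly = 982180.46 − 982492.85 + (333.29) = 20.90 mGal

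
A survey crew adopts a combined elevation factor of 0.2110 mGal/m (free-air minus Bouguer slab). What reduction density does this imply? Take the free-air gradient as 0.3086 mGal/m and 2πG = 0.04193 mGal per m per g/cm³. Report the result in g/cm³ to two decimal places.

0.2110 = 0.3086 − 0.04193 × ρ
ρ = (0.3086 − 0.2110) / 0.04193 = 2.33 g/cm³

2.33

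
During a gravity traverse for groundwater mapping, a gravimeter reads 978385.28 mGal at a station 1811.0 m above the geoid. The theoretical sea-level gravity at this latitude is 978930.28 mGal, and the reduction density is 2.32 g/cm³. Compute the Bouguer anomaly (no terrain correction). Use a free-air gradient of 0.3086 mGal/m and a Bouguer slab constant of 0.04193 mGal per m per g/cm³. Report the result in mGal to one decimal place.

Free-air correction = 0.3086 × 1811.0 = 558.87 mGal
Free-air anomaly = 978385.28 − 978930.28 + (558.87) = 13.87 mGal
Bouguer slab correction = 0.04193 × 2.32 × 1811.0 = 176.17 mGal
Simple Bouguer anomaly = 13.87 − (176.17) = -162.30 mGal

-162.3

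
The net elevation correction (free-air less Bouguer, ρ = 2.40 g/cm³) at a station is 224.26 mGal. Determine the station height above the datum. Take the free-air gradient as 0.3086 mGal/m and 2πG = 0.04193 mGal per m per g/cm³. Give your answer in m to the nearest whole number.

Combined gradient = 0.3086 − 0.04193 × 2.40 = 0.2079680 mGal/m
h = 224.26 / 0.2079680 = 1078.34 m

1078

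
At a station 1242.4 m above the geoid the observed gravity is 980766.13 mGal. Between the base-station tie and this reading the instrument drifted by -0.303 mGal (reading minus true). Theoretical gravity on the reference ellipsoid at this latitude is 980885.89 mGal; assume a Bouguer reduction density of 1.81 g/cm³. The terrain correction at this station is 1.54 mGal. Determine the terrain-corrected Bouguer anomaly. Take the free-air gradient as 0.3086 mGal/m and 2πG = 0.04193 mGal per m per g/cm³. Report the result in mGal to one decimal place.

171.2

Drift-corrected reading = 980766.13 − (-0.303) = 980766.433 mGal
Free-air correction = 0.3086 × 1242.4 = 383.40 mGal
Free-air anomaly = 980766.433 − 980885.89 + (383.40) = 263.943 mGal
Bouguer slab correction = 0.04193 × 1.81 × 1242.4 = 94.29 mGal
Simple Bouguer anomaly = 263.943 − (94.29) = 169.653 mGal
Complete Bouguer anomaly = 169.653 + 1.54 = 171.193 mGal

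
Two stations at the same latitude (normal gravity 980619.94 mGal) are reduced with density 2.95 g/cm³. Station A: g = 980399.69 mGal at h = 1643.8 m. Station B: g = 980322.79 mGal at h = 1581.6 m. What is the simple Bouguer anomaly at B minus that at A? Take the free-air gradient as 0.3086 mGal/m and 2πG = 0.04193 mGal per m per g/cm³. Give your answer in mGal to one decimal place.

Δg_SB(A) = 980399.69 − 980619.94 + 0.3086×1643.8 − 0.04193×2.95×1643.8 = 83.70 mGal
Δg_SB(B) = 980322.79 − 980619.94 + 0.3086×1581.6 − 0.04193×2.95×1581.6 = -4.70 mGal
Difference = -4.70 − (83.70) = -88.40 mGal

-88.4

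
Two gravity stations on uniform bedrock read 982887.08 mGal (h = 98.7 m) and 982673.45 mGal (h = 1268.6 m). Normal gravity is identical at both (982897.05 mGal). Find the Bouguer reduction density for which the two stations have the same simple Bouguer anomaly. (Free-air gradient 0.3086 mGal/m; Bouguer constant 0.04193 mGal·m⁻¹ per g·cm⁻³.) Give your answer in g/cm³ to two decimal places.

Δg_obs = 982673.45 − 982887.08 = -213.63 mGal over Δh = 1268.6 − 98.7 = 1169.9 m
Equal Bouguer anomalies ⇒ Δg_obs + (0.3086 − 0.04193ρ)·Δh = 0
0.3086 − 0.04193ρ = −Δg_obs/Δh = 0.18261
ρ = (0.3086 − 0.18261) / 0.04193 = 3.00 g/cm³

3.00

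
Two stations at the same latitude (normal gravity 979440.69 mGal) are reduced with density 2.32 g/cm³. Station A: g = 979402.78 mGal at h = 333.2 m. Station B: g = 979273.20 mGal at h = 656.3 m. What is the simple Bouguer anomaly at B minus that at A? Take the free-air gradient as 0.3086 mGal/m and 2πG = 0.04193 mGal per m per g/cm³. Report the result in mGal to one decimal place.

-61.3

Δg_SB(A) = 979402.78 − 979440.69 + 0.3086×333.2 − 0.04193×2.32×333.2 = 32.50 mGal
Δg_SB(B) = 979273.20 − 979440.69 + 0.3086×656.3 − 0.04193×2.32×656.3 = -28.80 mGal
Difference = -28.80 − (32.50) = -61.30 mGal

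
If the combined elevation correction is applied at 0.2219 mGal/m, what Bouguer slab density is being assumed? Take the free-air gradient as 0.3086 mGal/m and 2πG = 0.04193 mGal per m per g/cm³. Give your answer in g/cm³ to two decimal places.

0.2219 = 0.3086 − 0.04193 × ρ
ρ = (0.3086 − 0.2219) / 0.04193 = 2.07 g/cm³

2.07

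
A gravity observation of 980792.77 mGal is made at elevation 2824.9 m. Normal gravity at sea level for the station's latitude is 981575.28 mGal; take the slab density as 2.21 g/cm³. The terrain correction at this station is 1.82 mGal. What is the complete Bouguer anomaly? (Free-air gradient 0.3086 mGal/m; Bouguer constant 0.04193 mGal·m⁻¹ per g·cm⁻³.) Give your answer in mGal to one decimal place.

-170.7

Free-air correction = 0.3086 × 2824.9 = 871.76 mGal
Free-air anomaly = 980792.77 − 981575.28 + (871.76) = 89.25 mGal
Bouguer slab correction = 0.04193 × 2.21 × 2824.9 = 261.77 mGal
Simple Bouguer anomaly = 89.25 − (261.77) = -172.52 mGal
Complete Bouguer anomaly = -172.52 + 1.82 = -170.70 mGal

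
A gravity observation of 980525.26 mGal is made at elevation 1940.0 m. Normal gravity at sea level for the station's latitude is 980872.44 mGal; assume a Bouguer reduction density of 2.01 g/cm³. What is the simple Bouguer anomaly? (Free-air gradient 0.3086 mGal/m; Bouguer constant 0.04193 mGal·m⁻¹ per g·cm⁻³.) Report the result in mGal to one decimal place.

Free-air correction = 0.3086 × 1940.0 = 598.68 mGal
Free-air anomaly = 980525.26 − 980872.44 + (598.68) = 251.50 mGal
Bouguer slab correction = 0.04193 × 2.01 × 1940.0 = 163.50 mGal
Simple Bouguer anomaly = 251.50 − (163.50) = 88.00 mGal

88.0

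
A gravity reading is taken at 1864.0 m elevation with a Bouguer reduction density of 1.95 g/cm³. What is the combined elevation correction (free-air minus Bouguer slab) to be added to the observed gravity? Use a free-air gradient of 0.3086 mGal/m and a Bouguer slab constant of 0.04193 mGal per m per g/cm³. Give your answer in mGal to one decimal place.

422.8

Combined gradient = 0.3086 − 0.04193 × 1.95 = 0.2268365 mGal/m
Combined elevation correction = 0.2268365 × 1864.0 = 422.8 mGal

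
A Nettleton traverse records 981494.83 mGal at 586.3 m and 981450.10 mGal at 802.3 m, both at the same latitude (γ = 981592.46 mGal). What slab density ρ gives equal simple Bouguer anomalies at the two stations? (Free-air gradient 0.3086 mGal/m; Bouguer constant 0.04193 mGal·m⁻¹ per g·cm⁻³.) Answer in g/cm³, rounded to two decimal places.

2.42

Δg_obs = 981450.10 − 981494.83 = -44.73 mGal over Δh = 802.3 − 586.3 = 216.0 m
Equal Bouguer anomalies ⇒ Δg_obs + (0.3086 − 0.04193ρ)·Δh = 0
0.3086 − 0.04193ρ = −Δg_obs/Δh = 0.20708
ρ = (0.3086 − 0.20708) / 0.04193 = 2.42 g/cm³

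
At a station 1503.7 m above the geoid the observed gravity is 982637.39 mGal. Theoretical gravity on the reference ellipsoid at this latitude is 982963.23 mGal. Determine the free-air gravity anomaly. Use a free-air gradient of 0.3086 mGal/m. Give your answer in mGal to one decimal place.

138.2

Free-air correction = 0.3086 × 1503.7 = 464.04 mGal
Free-air anomaly = 982637.39 − 982963.23 + (464.04) = 138.20 mGal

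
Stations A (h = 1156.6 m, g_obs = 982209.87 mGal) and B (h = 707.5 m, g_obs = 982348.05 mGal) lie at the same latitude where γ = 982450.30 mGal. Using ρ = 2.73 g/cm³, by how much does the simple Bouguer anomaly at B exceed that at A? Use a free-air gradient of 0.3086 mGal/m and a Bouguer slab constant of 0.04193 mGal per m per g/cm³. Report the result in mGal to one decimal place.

Δg_SB(A) = 982209.87 − 982450.30 + 0.3086×1156.6 − 0.04193×2.73×1156.6 = -15.90 mGal
Δg_SB(B) = 982348.05 − 982450.30 + 0.3086×707.5 − 0.04193×2.73×707.5 = 35.10 mGal
Difference = 35.10 − (-15.90) = 51.00 mGal

51.0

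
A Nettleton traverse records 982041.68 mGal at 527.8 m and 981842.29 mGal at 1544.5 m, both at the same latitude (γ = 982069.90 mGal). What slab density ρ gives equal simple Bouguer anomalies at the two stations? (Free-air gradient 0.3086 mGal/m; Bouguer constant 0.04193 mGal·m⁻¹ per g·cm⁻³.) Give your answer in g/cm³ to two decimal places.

Δg_obs = 981842.29 − 982041.68 = -199.39 mGal over Δh = 1544.5 − 527.8 = 1016.7 m
Equal Bouguer anomalies ⇒ Δg_obs + (0.3086 − 0.04193ρ)·Δh = 0
0.3086 − 0.04193ρ = −Δg_obs/Δh = 0.19611
ρ = (0.3086 − 0.19611) / 0.04193 = 2.68 g/cm³

2.68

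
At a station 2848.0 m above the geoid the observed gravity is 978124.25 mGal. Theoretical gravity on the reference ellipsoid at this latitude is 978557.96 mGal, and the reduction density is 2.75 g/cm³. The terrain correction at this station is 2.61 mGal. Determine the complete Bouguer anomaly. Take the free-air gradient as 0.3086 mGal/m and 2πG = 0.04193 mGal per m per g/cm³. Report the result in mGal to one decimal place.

Free-air correction = 0.3086 × 2848.0 = 878.89 mGal
Free-air anomaly = 978124.25 − 978557.96 + (878.89) = 445.18 mGal
Bouguer slab correction = 0.04193 × 2.75 × 2848.0 = 328.40 mGal
Simple Bouguer anomaly = 445.18 − (328.40) = 116.78 mGal
Complete Bouguer anomaly = 116.78 + 2.61 = 119.39 mGal

119.4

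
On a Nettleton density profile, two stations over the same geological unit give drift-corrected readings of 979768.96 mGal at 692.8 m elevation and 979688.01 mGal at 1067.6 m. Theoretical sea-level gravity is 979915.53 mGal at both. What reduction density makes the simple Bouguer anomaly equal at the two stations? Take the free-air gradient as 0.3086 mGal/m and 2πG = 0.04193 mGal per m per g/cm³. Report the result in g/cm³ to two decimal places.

Δg_obs = 979688.01 − 979768.96 = -80.95 mGal over Δh = 1067.6 − 692.8 = 374.8 m
Equal Bouguer anomalies ⇒ Δg_obs + (0.3086 − 0.04193ρ)·Δh = 0
0.3086 − 0.04193ρ = −Δg_obs/Δh = 0.21598
ρ = (0.3086 − 0.21598) / 0.04193 = 2.21 g/cm³

2.21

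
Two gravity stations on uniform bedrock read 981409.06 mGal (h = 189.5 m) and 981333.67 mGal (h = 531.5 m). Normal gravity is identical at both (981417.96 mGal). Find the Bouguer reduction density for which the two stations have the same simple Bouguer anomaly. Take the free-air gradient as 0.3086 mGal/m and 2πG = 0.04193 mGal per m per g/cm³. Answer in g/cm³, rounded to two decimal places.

2.10

Δg_obs = 981333.67 − 981409.06 = -75.39 mGal over Δh = 531.5 − 189.5 = 342.0 m
Equal Bouguer anomalies ⇒ Δg_obs + (0.3086 − 0.04193ρ)·Δh = 0
0.3086 − 0.04193ρ = −Δg_obs/Δh = 0.22044
ρ = (0.3086 − 0.22044) / 0.04193 = 2.10 g/cm³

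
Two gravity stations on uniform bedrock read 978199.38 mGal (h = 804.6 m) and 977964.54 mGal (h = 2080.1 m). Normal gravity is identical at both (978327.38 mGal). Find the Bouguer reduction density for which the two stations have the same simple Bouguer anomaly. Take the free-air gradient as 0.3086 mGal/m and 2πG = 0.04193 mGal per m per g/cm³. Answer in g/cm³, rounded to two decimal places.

Δg_obs = 977964.54 − 978199.38 = -234.84 mGal over Δh = 2080.1 − 804.6 = 1275.5 m
Equal Bouguer anomalies ⇒ Δg_obs + (0.3086 − 0.04193ρ)·Δh = 0
0.3086 − 0.04193ρ = −Δg_obs/Δh = 0.18412
ρ = (0.3086 − 0.18412) / 0.04193 = 2.97 g/cm³

2.97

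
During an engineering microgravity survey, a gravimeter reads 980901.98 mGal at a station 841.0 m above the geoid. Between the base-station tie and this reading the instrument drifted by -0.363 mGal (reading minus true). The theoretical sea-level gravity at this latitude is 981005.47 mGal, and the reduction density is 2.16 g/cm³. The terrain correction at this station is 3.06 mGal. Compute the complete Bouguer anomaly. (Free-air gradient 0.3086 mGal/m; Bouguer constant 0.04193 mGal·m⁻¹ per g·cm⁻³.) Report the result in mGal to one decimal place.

Drift-corrected reading = 980901.98 − (-0.363) = 980902.343 mGal
Free-air correction = 0.3086 × 841.0 = 259.53 mGal
Free-air anomaly = 980902.343 − 981005.47 + (259.53) = 156.403 mGal
Bouguer slab correction = 0.04193 × 2.16 × 841.0 = 76.17 mGal
Simple Bouguer anomaly = 156.403 − (76.17) = 80.233 mGal
Complete Bouguer anomaly = 80.233 + 3.06 = 83.293 mGal

83.3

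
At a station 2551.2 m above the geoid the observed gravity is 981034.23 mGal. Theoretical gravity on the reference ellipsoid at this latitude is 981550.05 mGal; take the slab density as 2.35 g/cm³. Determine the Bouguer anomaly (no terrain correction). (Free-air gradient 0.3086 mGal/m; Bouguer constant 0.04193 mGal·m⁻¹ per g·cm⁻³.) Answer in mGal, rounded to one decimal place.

Free-air correction = 0.3086 × 2551.2 = 787.30 mGal
Free-air anomaly = 981034.23 − 981550.05 + (787.30) = 271.48 mGal
Bouguer slab correction = 0.04193 × 2.35 × 2551.2 = 251.38 mGal
Simple Bouguer anomaly = 271.48 − (251.38) = 20.10 mGal

20.1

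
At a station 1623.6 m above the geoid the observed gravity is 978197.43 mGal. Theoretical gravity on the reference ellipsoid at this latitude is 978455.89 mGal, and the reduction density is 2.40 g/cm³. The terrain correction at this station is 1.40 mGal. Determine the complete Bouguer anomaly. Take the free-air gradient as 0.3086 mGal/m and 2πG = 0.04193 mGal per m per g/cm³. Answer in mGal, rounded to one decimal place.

80.6

Free-air correction = 0.3086 × 1623.6 = 501.04 mGal
Free-air anomaly = 978197.43 − 978455.89 + (501.04) = 242.58 mGal
Bouguer slab correction = 0.04193 × 2.40 × 1623.6 = 163.39 mGal
Simple Bouguer anomaly = 242.58 − (163.39) = 79.19 mGal
Complete Bouguer anomaly = 79.19 + 1.40 = 80.59 mGal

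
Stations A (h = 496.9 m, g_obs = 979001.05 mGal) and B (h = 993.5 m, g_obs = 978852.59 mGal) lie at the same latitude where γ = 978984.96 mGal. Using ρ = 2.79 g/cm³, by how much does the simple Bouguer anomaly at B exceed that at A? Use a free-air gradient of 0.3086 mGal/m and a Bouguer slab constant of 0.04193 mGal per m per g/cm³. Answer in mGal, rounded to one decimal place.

Δg_SB(A) = 979001.05 − 978984.96 + 0.3086×496.9 − 0.04193×2.79×496.9 = 111.30 mGal
Δg_SB(B) = 978852.59 − 978984.96 + 0.3086×993.5 − 0.04193×2.79×993.5 = 58.00 mGal
Difference = 58.00 − (111.30) = -53.30 mGal

-53.3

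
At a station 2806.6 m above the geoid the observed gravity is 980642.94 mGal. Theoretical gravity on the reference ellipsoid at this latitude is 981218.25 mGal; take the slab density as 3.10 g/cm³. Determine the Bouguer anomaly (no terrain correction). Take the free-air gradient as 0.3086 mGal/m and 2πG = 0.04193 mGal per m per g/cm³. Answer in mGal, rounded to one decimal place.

Free-air correction = 0.3086 × 2806.6 = 866.12 mGal
Free-air anomaly = 980642.94 − 981218.25 + (866.12) = 290.81 mGal
Bouguer slab correction = 0.04193 × 3.10 × 2806.6 = 364.81 mGal
Simple Bouguer anomaly = 290.81 − (364.81) = -74.00 mGal

-74.0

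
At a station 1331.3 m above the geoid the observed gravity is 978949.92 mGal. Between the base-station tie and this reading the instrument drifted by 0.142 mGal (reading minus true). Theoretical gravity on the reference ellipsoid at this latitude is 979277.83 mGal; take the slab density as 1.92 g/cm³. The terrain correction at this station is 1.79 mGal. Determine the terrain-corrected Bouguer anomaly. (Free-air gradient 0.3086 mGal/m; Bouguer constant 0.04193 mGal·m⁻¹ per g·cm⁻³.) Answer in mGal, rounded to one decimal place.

Drift-corrected reading = 978949.92 − (0.142) = 978949.778 mGal
Free-air correction = 0.3086 × 1331.3 = 410.84 mGal
Free-air anomaly = 978949.778 − 979277.83 + (410.84) = 82.788 mGal
Bouguer slab correction = 0.04193 × 1.92 × 1331.3 = 107.18 mGal
Simple Bouguer anomaly = 82.788 − (107.18) = -24.392 mGal
Complete Bouguer anomaly = -24.392 + 1.79 = -22.602 mGal

-22.6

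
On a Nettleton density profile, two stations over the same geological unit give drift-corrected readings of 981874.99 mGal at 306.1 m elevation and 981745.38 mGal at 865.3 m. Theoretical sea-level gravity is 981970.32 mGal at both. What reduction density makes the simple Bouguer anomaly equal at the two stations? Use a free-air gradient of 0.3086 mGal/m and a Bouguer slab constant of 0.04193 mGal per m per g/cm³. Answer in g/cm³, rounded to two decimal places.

1.83

Δg_obs = 981745.38 − 981874.99 = -129.61 mGal over Δh = 865.3 − 306.1 = 559.2 m
Equal Bouguer anomalies ⇒ Δg_obs + (0.3086 − 0.04193ρ)·Δh = 0
0.3086 − 0.04193ρ = −Δg_obs/Δh = 0.23178
ρ = (0.3086 − 0.23178) / 0.04193 = 1.83 g/cm³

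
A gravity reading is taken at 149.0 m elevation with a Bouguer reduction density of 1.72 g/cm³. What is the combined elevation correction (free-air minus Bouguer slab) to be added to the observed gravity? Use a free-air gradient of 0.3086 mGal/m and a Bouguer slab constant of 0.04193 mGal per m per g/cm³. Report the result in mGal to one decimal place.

Combined gradient = 0.3086 − 0.04193 × 1.72 = 0.2364804 mGal/m
Combined elevation correction = 0.2364804 × 149.0 = 35.2 mGal

35.2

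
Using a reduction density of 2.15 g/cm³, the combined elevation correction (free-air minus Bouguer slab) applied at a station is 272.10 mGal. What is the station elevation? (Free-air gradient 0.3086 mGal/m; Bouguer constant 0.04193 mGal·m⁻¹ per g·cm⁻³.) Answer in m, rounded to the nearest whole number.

1246

Combined gradient = 0.3086 − 0.04193 × 2.15 = 0.2184505 mGal/m
h = 272.10 / 0.2184505 = 1245.59 m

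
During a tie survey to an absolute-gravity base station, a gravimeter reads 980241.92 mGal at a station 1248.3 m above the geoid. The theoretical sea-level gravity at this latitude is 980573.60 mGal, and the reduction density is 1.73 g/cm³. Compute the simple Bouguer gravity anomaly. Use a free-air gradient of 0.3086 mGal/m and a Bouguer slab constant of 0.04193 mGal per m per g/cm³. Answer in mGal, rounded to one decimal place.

Free-air correction = 0.3086 × 1248.3 = 385.23 mGal
Free-air anomaly = 980241.92 − 980573.60 + (385.23) = 53.55 mGal
Bouguer slab correction = 0.04193 × 1.73 × 1248.3 = 90.55 mGal
Simple Bouguer anomaly = 53.55 − (90.55) = -37.00 mGal

-37.0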